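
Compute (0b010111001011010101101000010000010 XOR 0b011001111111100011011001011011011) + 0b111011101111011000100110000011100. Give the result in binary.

0b1001010100100001111010111001110101

First 0b010111001011010101101000010000010 XOR 0b011001111111100011011001011011011 = 0b001110110100110110110001001011001.
Add column by column in base 2, right to left:
  1+0 = 1
  0+0 = 0
  0+1 = 1
  1+1 = 0 carry 1
  1+1+1 = 1 carry 1
  0+0+1 = 1
  1+0 = 1
  0+0 = 0
  0+0 = 0
  1+0 = 1
  0+1 = 1
  0+1 = 1
  0+0 = 0
  1+0 = 1
  1+1 = 0 carry 1
  0+0+1 = 1
  1+0 = 1
  1+0 = 1
  0+1 = 1
  1+1 = 0 carry 1
  1+0+1 = 0 carry 1
  0+1+1 = 0 carry 1
  0+1+1 = 0 carry 1
  1+1+1 = 1 carry 1
  0+1+1 = 0 carry 1
  1+0+1 = 0 carry 1
  1+1+1 = 1 carry 1
  0+1+1 = 0 carry 1
  1+1+1 = 1 carry 1
  1+0+1 = 0 carry 1
  1+1+1 = 1 carry 1
  0+1+1 = 0 carry 1
  0+1+1 = 0 carry 1
  final carry 1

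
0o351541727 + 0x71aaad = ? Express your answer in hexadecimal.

0x4186e84

0o351541727 = 0x3a6c3d7 in hexadecimal.
Add column by column in base 16, right to left:
  7+d = 4 carry 1
  d+a+1 = 8 carry 1
  3+a+1 = e
  c+a = 6 carry 1
  6+1+1 = 8
  a+7 = 1 carry 1
  3+0+1 = 4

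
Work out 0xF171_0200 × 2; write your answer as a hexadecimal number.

Multiply each base-16 digit by 2, carrying:
  0×2 = 0 → write 0
  0×2 = 0 → write 0
  2×2 = 4 → write 4
  0×2 = 0 → write 0
  1×2 = 2 → write 2
  7×2 = 14 → write E
  1×2 = 2 → write 2
  F×2 = 30 → write E carry 1
  remaining carry: 1

0x1E2E20400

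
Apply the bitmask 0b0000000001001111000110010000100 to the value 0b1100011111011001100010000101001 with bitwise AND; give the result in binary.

0b0000000001001001000010000000000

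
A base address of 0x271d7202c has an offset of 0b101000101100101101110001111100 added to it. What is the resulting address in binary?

0x271d7202c = 0b1001110001110101110010000000101100 in binary.
Add column by column in base 2, right to left:
  0+0 = 0
  0+0 = 0
  1+1 = 0 carry 1
  1+1+1 = 1 carry 1
  0+1+1 = 0 carry 1
  1+1+1 = 1 carry 1
  0+1+1 = 0 carry 1
  0+0+1 = 1
  0+0 = 0
  0+0 = 0
  0+1 = 1
  0+1 = 1
  0+1 = 1
  1+0 = 1
  0+1 = 1
  0+1 = 1
  1+0 = 1
  1+1 = 0 carry 1
  1+0+1 = 0 carry 1
  0+0+1 = 1
  1+1 = 0 carry 1
  0+1+1 = 0 carry 1
  1+0+1 = 0 carry 1
  1+1+1 = 1 carry 1
  1+0+1 = 0 carry 1
  0+0+1 = 1
  0+0 = 0
  0+1 = 1
  1+0 = 1
  1+1 = 0 carry 1
  1+0+1 = 0 carry 1
  0+0+1 = 1
  0+0 = 0
  1+0 = 1

0b1010011010100010011111110010101000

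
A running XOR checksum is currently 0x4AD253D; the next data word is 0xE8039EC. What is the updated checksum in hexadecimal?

XOR each hex digit independently (no carries):
  4^E=A, A^8=2, D^0=D, 2^3=1, 5^9=C, 3^E=D, D^C=1

0xA2D1CD1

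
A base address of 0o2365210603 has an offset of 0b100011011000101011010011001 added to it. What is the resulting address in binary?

0o2365210603 = 0b10011110101010001000110000011 in binary.
Add column by column in base 2, right to left:
  1+1 = 0 carry 1
  1+0+1 = 0 carry 1
  0+0+1 = 1
  0+1 = 1
  0+1 = 1
  0+0 = 0
  0+0 = 0
  1+1 = 0 carry 1
  1+0+1 = 0 carry 1
  0+1+1 = 0 carry 1
  0+1+1 = 0 carry 1
  0+0+1 = 1
  1+1 = 0 carry 1
  0+0+1 = 1
  0+1 = 1
  0+0 = 0
  1+0 = 1
  0+0 = 0
  1+1 = 0 carry 1
  0+1+1 = 0 carry 1
  1+0+1 = 0 carry 1
  0+1+1 = 0 carry 1
  1+1+1 = 1 carry 1
  1+0+1 = 0 carry 1
  1+0+1 = 0 carry 1
  1+0+1 = 0 carry 1
  0+1+1 = 0 carry 1
  0+0+1 = 1
  1+0 = 1

0b11000010000010110100000011100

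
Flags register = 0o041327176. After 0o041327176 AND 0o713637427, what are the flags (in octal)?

0o001227026

AND each oct digit independently (no carries):
  0&7=0, 4&1=0, 1&3=1, 3&6=2, 2&3=2, 7&7=7, 1&4=0, 7&2=2, 6&7=6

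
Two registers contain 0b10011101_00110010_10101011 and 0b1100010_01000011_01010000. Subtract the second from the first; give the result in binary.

0b1110101110111101011011

Subtract column by column in base 2:
  1-0 → 1
  1-0 → 1
  0-0 → 0
  1-0 → 1
  0-1 → 1 (borrow)
  1-0-1 → 0
  0-1 → 1 (borrow)
  1-0-1 → 0
  0-1 → 1 (borrow)
  1-1-1 → 1 (borrow)
  0-0-1 → 1 (borrow)
  0-0-1 → 1 (borrow)
  1-0-1 → 0
  1-0 → 1
  0-1 → 1 (borrow)
  0-0-1 → 1 (borrow)
  1-0-1 → 0
  0-1 → 1 (borrow)
  1-0-1 → 0
  1-0 → 1
  1-0 → 1
  0-1 → 1 (borrow)
  0-1-1 → 0 (borrow)
  1-0-1 → 0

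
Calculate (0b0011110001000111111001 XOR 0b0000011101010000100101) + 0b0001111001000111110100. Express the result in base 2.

First 0b0011110001000111111001 XOR 0b0000011101010000100101 = 0b0011101100010111011100.
Add column by column in base 2, right to left:
  0+0 = 0
  0+0 = 0
  1+1 = 0 carry 1
  1+0+1 = 0 carry 1
  1+1+1 = 1 carry 1
  0+1+1 = 0 carry 1
  1+1+1 = 1 carry 1
  1+1+1 = 1 carry 1
  1+1+1 = 1 carry 1
  0+0+1 = 1
  1+0 = 1
  0+0 = 0
  0+1 = 1
  0+0 = 0
  1+0 = 1
  1+1 = 0 carry 1
  0+1+1 = 0 carry 1
  1+1+1 = 1 carry 1
  1+1+1 = 1 carry 1
  1+0+1 = 0 carry 1
  final carry 1

0b101100101011111010000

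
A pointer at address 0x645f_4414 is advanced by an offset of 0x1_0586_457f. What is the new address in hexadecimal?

Add column by column in base 16, right to left:
  4+f = 3 carry 1
  1+7+1 = 9
  4+5 = 9
  4+4 = 8
  f+6 = 5 carry 1
  5+8+1 = e
  4+5 = 9
  6+0 = 6
  0+1 = 1

0x169e58993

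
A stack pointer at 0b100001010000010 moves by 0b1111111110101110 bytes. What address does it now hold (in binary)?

0b10100001000110000

Add column by column in base 2, right to left:
  0+0 = 0
  1+1 = 0 carry 1
  0+1+1 = 0 carry 1
  0+1+1 = 0 carry 1
  0+0+1 = 1
  0+1 = 1
  0+0 = 0
  1+1 = 0 carry 1
  0+1+1 = 0 carry 1
  1+1+1 = 1 carry 1
  0+1+1 = 0 carry 1
  0+1+1 = 0 carry 1
  0+1+1 = 0 carry 1
  0+1+1 = 0 carry 1
  1+1+1 = 1 carry 1
  0+1+1 = 0 carry 1
  final carry 1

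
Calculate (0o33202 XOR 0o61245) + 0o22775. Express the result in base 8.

First 0o33202 XOR 0o61245 = 0o52047.
Add column by column in base 8, right to left:
  7+5 = 4 carry 1
  4+7+1 = 4 carry 1
  0+7+1 = 0 carry 1
  2+2+1 = 5
  5+2 = 7

0o75044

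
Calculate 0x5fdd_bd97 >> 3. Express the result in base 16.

3 bits is not a whole number of base-16 digits; in binary: 1011111110111011011110110010111 >> 3 = 1011111110111011011110110010.

0xbfbb7b2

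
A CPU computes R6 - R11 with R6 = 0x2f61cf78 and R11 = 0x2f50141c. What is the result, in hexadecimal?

0x11bb5c

Subtract column by column in base 16:
  8-c → c (borrow)
  7-1-1 → 5
  f-4 → b
  c-1 → b
  1-0 → 1
  6-5 → 1
  f-f → 0
  2-2 → 0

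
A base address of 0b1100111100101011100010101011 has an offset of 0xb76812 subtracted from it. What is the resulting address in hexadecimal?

0xc3b5099

0b1100111100101011100010101011 = 0xcf2b8ab in hexadecimal.
Subtract column by column in base 16:
  b-2 → 9
  a-1 → 9
  8-8 → 0
  b-6 → 5
  2-7 → b (borrow)
  f-b-1 → 3
  c-0 → c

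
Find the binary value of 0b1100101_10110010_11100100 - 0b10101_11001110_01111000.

0b10011111110010001101100

Subtract column by column in base 2:
  0-0 → 0
  0-0 → 0
  1-0 → 1
  0-1 → 1 (borrow)
  0-1-1 → 0 (borrow)
  1-1-1 → 1 (borrow)
  1-1-1 → 1 (borrow)
  1-0-1 → 0
  0-0 → 0
  1-1 → 0
  0-1 → 1 (borrow)
  0-1-1 → 0 (borrow)
  1-0-1 → 0
  1-0 → 1
  0-1 → 1 (borrow)
  1-1-1 → 1 (borrow)
  1-1-1 → 1 (borrow)
  0-0-1 → 1 (borrow)
  1-1-1 → 1 (borrow)
  0-0-1 → 1 (borrow)
  0-1-1 → 0 (borrow)
  1-0-1 → 0
  1-0 → 1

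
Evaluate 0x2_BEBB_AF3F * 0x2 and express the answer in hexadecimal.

0x57D775E7E

Multiply each base-16 digit by 2, carrying:
  F×2 = 30 → write E carry 1
  3×2+1 = 7 → write 7
  F×2 = 30 → write E carry 1
  A×2+1 = 21 → write 5 carry 1
  B×2+1 = 23 → write 7 carry 1
  B×2+1 = 23 → write 7 carry 1
  E×2+1 = 29 → write D carry 1
  B×2+1 = 23 → write 7 carry 1
  2×2+1 = 5 → write 5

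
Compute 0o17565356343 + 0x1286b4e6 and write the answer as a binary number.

0o17565356343 = 0b1111101110101011101110011100011 in binary.
0x1286b4e6 = 0b10010100001101011010011100110 in binary.
Add column by column in base 2, right to left:
  1+0 = 1
  1+1 = 0 carry 1
  0+1+1 = 0 carry 1
  0+0+1 = 1
  0+0 = 0
  1+1 = 0 carry 1
  1+1+1 = 1 carry 1
  1+1+1 = 1 carry 1
  0+0+1 = 1
  0+0 = 0
  1+1 = 0 carry 1
  1+0+1 = 0 carry 1
  1+1+1 = 1 carry 1
  0+1+1 = 0 carry 1
  1+0+1 = 0 carry 1
  1+1+1 = 1 carry 1
  1+0+1 = 0 carry 1
  0+1+1 = 0 carry 1
  1+1+1 = 1 carry 1
  0+0+1 = 1
  1+0 = 1
  0+0 = 0
  1+0 = 1
  1+1 = 0 carry 1
  1+0+1 = 0 carry 1
  0+1+1 = 0 carry 1
  1+0+1 = 0 carry 1
  1+0+1 = 0 carry 1
  1+1+1 = 1 carry 1
  1+0+1 = 0 carry 1
  1+0+1 = 0 carry 1
  final carry 1

0b10010000010111001001000111001001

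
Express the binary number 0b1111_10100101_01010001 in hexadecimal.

Group the bits into nibbles: 1111 1010 0101 0101 0001 → fa551.

0xfa551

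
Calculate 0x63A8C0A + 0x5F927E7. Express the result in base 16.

Add column by column in base 16, right to left:
  A+7 = 1 carry 1
  0+E+1 = F
  C+7 = 3 carry 1
  8+2+1 = B
  A+9 = 3 carry 1
  3+F+1 = 3 carry 1
  6+5+1 = C

0xC33B3F1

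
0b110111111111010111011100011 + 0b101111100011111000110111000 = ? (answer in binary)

0b1100111100011010000010011011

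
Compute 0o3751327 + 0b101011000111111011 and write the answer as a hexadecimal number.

0x1284d2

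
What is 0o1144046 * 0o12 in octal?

0o13750574

Multiply each base-8 digit by 10, carrying:
  6×10 = 60 → write 4 carry 7
  4×10+7 = 47 → write 7 carry 5
  0×10+5 = 5 → write 5
  4×10 = 40 → write 0 carry 5
  4×10+5 = 45 → write 5 carry 5
  1×10+5 = 15 → write 7 carry 1
  1×10+1 = 11 → write 3 carry 1
  remaining carry: 1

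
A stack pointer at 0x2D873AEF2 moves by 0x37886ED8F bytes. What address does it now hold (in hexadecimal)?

Add column by column in base 16, right to left:
  2+F = 1 carry 1
  F+8+1 = 8 carry 1
  E+D+1 = C carry 1
  A+E+1 = 9 carry 1
  3+6+1 = A
  7+8 = F
  8+8 = 0 carry 1
  D+7+1 = 5 carry 1
  2+3+1 = 6

0x650FA9C81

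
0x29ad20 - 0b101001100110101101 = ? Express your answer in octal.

0o11611563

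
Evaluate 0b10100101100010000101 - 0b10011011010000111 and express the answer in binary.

0b10010010000111111110

Subtract column by column in base 2:
  1-1 → 0
  0-1 → 1 (borrow)
  1-1-1 → 1 (borrow)
  0-0-1 → 1 (borrow)
  0-0-1 → 1 (borrow)
  0-0-1 → 1 (borrow)
  0-0-1 → 1 (borrow)
  1-1-1 → 1 (borrow)
  0-0-1 → 1 (borrow)
  0-1-1 → 0 (borrow)
  0-1-1 → 0 (borrow)
  1-0-1 → 0
  1-1 → 0
  0-1 → 1 (borrow)
  1-0-1 → 0
  0-0 → 0
  0-1 → 1 (borrow)
  1-0-1 → 0
  0-0 → 0
  1-0 → 1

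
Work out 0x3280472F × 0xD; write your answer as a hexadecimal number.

Multiply each base-16 digit by 13, carrying:
  F×13 = 195 → write 3 carry 12
  2×13+12 = 38 → write 6 carry 2
  7×13+2 = 93 → write D carry 5
  4×13+5 = 57 → write 9 carry 3
  0×13+3 = 3 → write 3
  8×13 = 104 → write 8 carry 6
  2×13+6 = 32 → write 0 carry 2
  3×13+2 = 41 → write 9 carry 2
  remaining carry: 2

0x290839D63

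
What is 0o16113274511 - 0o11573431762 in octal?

0o4317642527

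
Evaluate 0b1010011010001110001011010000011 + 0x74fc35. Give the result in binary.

0x74fc35 = 0b11101001111110000110101 in binary.
Add column by column in base 2, right to left:
  1+1 = 0 carry 1
  1+0+1 = 0 carry 1
  0+1+1 = 0 carry 1
  0+0+1 = 1
  0+1 = 1
  0+1 = 1
  0+0 = 0
  1+0 = 1
  0+0 = 0
  1+0 = 1
  1+1 = 0 carry 1
  0+1+1 = 0 carry 1
  1+1+1 = 1 carry 1
  0+1+1 = 0 carry 1
  0+1+1 = 0 carry 1
  0+1+1 = 0 carry 1
  1+0+1 = 0 carry 1
  1+0+1 = 0 carry 1
  1+1+1 = 1 carry 1
  0+0+1 = 1
  0+1 = 1
  0+1 = 1
  1+1 = 0 carry 1
  0+0+1 = 1
  1+0 = 1
  1+0 = 1
  0+0 = 0
  0+0 = 0
  1+0 = 1
  0+0 = 0
  1+0 = 1

0b1010011101111000001001010111000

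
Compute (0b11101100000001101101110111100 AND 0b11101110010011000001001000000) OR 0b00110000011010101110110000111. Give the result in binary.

0b11111100011011101111110000111

0b11101100000001101101110111100 AND 0b11101110010011000001001000000 = 0b11101100000001000001000000000.
Then OR with 0b00110000011010101110110000111.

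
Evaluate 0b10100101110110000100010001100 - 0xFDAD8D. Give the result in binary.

0xFDAD8D = 0b111111011010110110001101 in binary.
Subtract column by column in base 2:
  0-1 → 1 (borrow)
  0-0-1 → 1 (borrow)
  1-1-1 → 1 (borrow)
  1-1-1 → 1 (borrow)
  0-0-1 → 1 (borrow)
  0-0-1 → 1 (borrow)
  0-0-1 → 1 (borrow)
  1-1-1 → 1 (borrow)
  0-1-1 → 0 (borrow)
  0-0-1 → 1 (borrow)
  0-1-1 → 0 (borrow)
  1-1-1 → 1 (borrow)
  0-0-1 → 1 (borrow)
  0-1-1 → 0 (borrow)
  0-0-1 → 1 (borrow)
  0-1-1 → 0 (borrow)
  1-1-1 → 1 (borrow)
  1-0-1 → 0
  0-1 → 1 (borrow)
  1-1-1 → 1 (borrow)
  1-1-1 → 1 (borrow)
  1-1-1 → 1 (borrow)
  0-1-1 → 0 (borrow)
  1-1-1 → 1 (borrow)
  0-0-1 → 1 (borrow)
  0-0-1 → 1 (borrow)
  1-0-1 → 0
  0-0 → 0
  1-0 → 1

0b10011101111010101101011111111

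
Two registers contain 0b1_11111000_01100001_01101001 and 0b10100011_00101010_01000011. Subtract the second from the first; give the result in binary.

Subtract column by column in base 2:
  1-1 → 0
  0-1 → 1 (borrow)
  0-0-1 → 1 (borrow)
  1-0-1 → 0
  0-0 → 0
  1-0 → 1
  1-1 → 0
  0-0 → 0
  1-0 → 1
  0-1 → 1 (borrow)
  0-0-1 → 1 (borrow)
  0-1-1 → 0 (borrow)
  0-0-1 → 1 (borrow)
  1-1-1 → 1 (borrow)
  1-0-1 → 0
  0-0 → 0
  0-1 → 1 (borrow)
  0-1-1 → 0 (borrow)
  0-0-1 → 1 (borrow)
  1-0-1 → 0
  1-0 → 1
  1-1 → 0
  1-0 → 1
  1-1 → 0
  1-0 → 1

0b1010101010011011100100110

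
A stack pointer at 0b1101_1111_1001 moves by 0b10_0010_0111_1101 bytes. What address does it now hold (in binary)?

0b11000001110110

Add column by column in base 2, right to left:
  1+1 = 0 carry 1
  0+0+1 = 1
  0+1 = 1
  1+1 = 0 carry 1
  1+1+1 = 1 carry 1
  1+1+1 = 1 carry 1
  1+1+1 = 1 carry 1
  1+0+1 = 0 carry 1
  1+0+1 = 0 carry 1
  0+1+1 = 0 carry 1
  1+0+1 = 0 carry 1
  1+0+1 = 0 carry 1
  0+0+1 = 1
  0+1 = 1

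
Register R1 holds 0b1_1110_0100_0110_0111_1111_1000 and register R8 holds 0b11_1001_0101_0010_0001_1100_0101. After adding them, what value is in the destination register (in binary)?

0b101011110011000100110111101

Add column by column in base 2, right to left:
  0+1 = 1
  0+0 = 0
  0+1 = 1
  1+0 = 1
  1+0 = 1
  1+0 = 1
  1+1 = 0 carry 1
  1+1+1 = 1 carry 1
  1+1+1 = 1 carry 1
  1+0+1 = 0 carry 1
  1+0+1 = 0 carry 1
  0+0+1 = 1
  0+0 = 0
  1+1 = 0 carry 1
  1+0+1 = 0 carry 1
  0+0+1 = 1
  0+1 = 1
  0+0 = 0
  1+1 = 0 carry 1
  0+0+1 = 1
  0+1 = 1
  1+0 = 1
  1+0 = 1
  1+1 = 0 carry 1
  1+1+1 = 1 carry 1
  0+1+1 = 0 carry 1
  final carry 1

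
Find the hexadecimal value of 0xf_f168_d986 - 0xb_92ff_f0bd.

0x45e68e8c9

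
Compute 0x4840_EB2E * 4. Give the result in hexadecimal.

0x12103ACB8

Multiply each base-16 digit by 4, carrying:
  E×4 = 56 → write 8 carry 3
  2×4+3 = 11 → write B
  B×4 = 44 → write C carry 2
  E×4+2 = 58 → write A carry 3
  0×4+3 = 3 → write 3
  4×4 = 16 → write 0 carry 1
  8×4+1 = 33 → write 1 carry 2
  4×4+2 = 18 → write 2 carry 1
  remaining carry: 1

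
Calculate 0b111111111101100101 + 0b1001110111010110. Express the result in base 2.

Add column by column in base 2, right to left:
  1+0 = 1
  0+1 = 1
  1+1 = 0 carry 1
  0+0+1 = 1
  0+1 = 1
  1+0 = 1
  1+1 = 0 carry 1
  0+1+1 = 0 carry 1
  1+1+1 = 1 carry 1
  1+0+1 = 0 carry 1
  1+1+1 = 1 carry 1
  1+1+1 = 1 carry 1
  1+1+1 = 1 carry 1
  1+0+1 = 0 carry 1
  1+0+1 = 0 carry 1
  1+1+1 = 1 carry 1
  1+0+1 = 0 carry 1
  1+0+1 = 0 carry 1
  final carry 1

0b1001001110100111011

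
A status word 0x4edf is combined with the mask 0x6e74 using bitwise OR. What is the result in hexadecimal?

OR each hex digit independently (no carries):
  4|6=6, e|e=e, d|7=f, f|4=f

0x6eff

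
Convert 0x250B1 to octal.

Expand each hex digit to 4 bits: 2=0010 5=0101 0=0000 B=1011 1=0001.
Group the bits in threes: 100 101 000 010 110 001 → 450261.

0o450261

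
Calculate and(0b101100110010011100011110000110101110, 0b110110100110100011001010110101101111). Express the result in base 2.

AND bit by bit (1 only where both bits are 1):
  101100110010011100011110000110101110
& 110110100110100011001010110101101111
= 100100100010000000001010000100101110

0b100100100010000000001010000100101110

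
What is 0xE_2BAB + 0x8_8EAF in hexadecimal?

0x16BA5A

Add column by column in base 16, right to left:
  B+F = A carry 1
  A+A+1 = 5 carry 1
  B+E+1 = A carry 1
  2+8+1 = B
  E+8 = 6 carry 1
  final carry 1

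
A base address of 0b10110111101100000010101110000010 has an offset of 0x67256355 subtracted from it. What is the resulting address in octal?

0b10110111101100000010101110000010 = 0o26754025602 in octal.
0x67256355 = 0o14711261525 in octal.
Subtract column by column in base 8:
  2-5 → 5 (borrow)
  0-2-1 → 5 (borrow)
  6-5-1 → 0
  5-1 → 4
  2-6 → 4 (borrow)
  0-2-1 → 5 (borrow)
  4-1-1 → 2
  5-1 → 4
  7-7 → 0
  6-4 → 2
  2-1 → 1

0o12042544055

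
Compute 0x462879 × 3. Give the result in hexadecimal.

0xD2796B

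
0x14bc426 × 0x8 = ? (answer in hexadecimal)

0xa5e2130

Multiply each base-16 digit by 8, carrying:
  6×8 = 48 → write 0 carry 3
  2×8+3 = 19 → write 3 carry 1
  4×8+1 = 33 → write 1 carry 2
  c×8+2 = 98 → write 2 carry 6
  b×8+6 = 94 → write e carry 5
  4×8+5 = 37 → write 5 carry 2
  1×8+2 = 10 → write a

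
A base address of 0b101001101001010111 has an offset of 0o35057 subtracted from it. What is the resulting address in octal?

0b101001101001010111 = 0o515127 in octal.
Subtract column by column in base 8:
  7-7 → 0
  2-5 → 5 (borrow)
  1-0-1 → 0
  5-5 → 0
  1-3 → 6 (borrow)
  5-0-1 → 4

0o460050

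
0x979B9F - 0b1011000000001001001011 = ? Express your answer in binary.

0x979B9F = 0b100101111001101110011111 in binary.
Subtract column by column in base 2:
  1-1 → 0
  1-1 → 0
  1-0 → 1
  1-1 → 0
  1-0 → 1
  0-0 → 0
  0-1 → 1 (borrow)
  1-0-1 → 0
  1-0 → 1
  1-1 → 0
  0-0 → 0
  1-0 → 1
  1-0 → 1
  0-0 → 0
  0-0 → 0
  1-0 → 1
  1-0 → 1
  1-0 → 1
  1-1 → 0
  0-1 → 1 (borrow)
  1-0-1 → 0
  0-1 → 1 (borrow)
  0-0-1 → 1 (borrow)
  1-0-1 → 0

0b11010111001100101010100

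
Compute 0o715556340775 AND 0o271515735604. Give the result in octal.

0o211514300604

AND each oct digit independently (no carries):
  7&2=2, 1&7=1, 5&1=1, 5&5=5, 5&1=1, 6&5=4, 3&7=3, 4&3=0, 0&5=0, 7&6=6, 7&0=0, 5&4=4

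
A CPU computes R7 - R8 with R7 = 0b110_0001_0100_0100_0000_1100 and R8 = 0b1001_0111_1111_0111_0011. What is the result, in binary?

Subtract column by column in base 2:
  0-1 → 1 (borrow)
  0-1-1 → 0 (borrow)
  1-0-1 → 0
  1-0 → 1
  0-1 → 1 (borrow)
  0-1-1 → 0 (borrow)
  0-1-1 → 0 (borrow)
  0-0-1 → 1 (borrow)
  0-1-1 → 0 (borrow)
  0-1-1 → 0 (borrow)
  1-1-1 → 1 (borrow)
  0-1-1 → 0 (borrow)
  0-1-1 → 0 (borrow)
  0-1-1 → 0 (borrow)
  1-1-1 → 1 (borrow)
  0-0-1 → 1 (borrow)
  1-1-1 → 1 (borrow)
  0-0-1 → 1 (borrow)
  0-0-1 → 1 (borrow)
  0-1-1 → 0 (borrow)
  0-0-1 → 1 (borrow)
  1-0-1 → 0
  1-0 → 1

0b10101111100010010011001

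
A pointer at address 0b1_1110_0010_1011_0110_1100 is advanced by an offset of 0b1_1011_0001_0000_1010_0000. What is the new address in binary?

Add column by column in base 2, right to left:
  0+0 = 0
  0+0 = 0
  1+0 = 1
  1+0 = 1
  0+0 = 0
  1+1 = 0 carry 1
  1+0+1 = 0 carry 1
  0+1+1 = 0 carry 1
  1+0+1 = 0 carry 1
  1+0+1 = 0 carry 1
  0+0+1 = 1
  1+0 = 1
  0+1 = 1
  1+0 = 1
  0+0 = 0
  0+0 = 0
  0+1 = 1
  1+1 = 0 carry 1
  1+0+1 = 0 carry 1
  1+1+1 = 1 carry 1
  1+1+1 = 1 carry 1
  final carry 1

0b1110010011110000001100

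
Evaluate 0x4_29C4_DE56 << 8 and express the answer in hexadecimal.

0x429C4DE5600

Shifting left by 8 bits = 2 hex digits: append 2 zeros.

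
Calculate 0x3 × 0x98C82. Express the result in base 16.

0x1CA586

Multiply each base-16 digit by 3, carrying:
  2×3 = 6 → write 6
  8×3 = 24 → write 8 carry 1
  C×3+1 = 37 → write 5 carry 2
  8×3+2 = 26 → write A carry 1
  9×3+1 = 28 → write C carry 1
  remaining carry: 1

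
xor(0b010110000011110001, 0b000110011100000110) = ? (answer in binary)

0b010000011111110111

XOR bit by bit (1 where the bits differ):
  010110000011110001
^ 000110011100000110
= 010000011111110111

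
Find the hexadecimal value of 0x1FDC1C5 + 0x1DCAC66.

0x3DA6E2B

Add column by column in base 16, right to left:
  5+6 = B
  C+6 = 2 carry 1
  1+C+1 = E
  C+A = 6 carry 1
  D+C+1 = A carry 1
  F+D+1 = D carry 1
  1+1+1 = 3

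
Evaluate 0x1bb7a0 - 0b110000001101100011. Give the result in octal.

0o6132075

0x1bb7a0 = 0o6733640 in octal.
0b110000001101100011 = 0o601543 in octal.
Subtract column by column in base 8:
  0-3 → 5 (borrow)
  4-4-1 → 7 (borrow)
  6-5-1 → 0
  3-1 → 2
  3-0 → 3
  7-6 → 1
  6-0 → 6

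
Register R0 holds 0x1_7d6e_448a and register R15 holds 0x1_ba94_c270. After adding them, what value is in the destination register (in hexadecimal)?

Add column by column in base 16, right to left:
  a+0 = a
  8+7 = f
  4+2 = 6
  4+c = 0 carry 1
  e+4+1 = 3 carry 1
  6+9+1 = 0 carry 1
  d+a+1 = 8 carry 1
  7+b+1 = 3 carry 1
  1+1+1 = 3

0x3380306fa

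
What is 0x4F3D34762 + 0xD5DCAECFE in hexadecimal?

Add column by column in base 16, right to left:
  2+E = 0 carry 1
  6+F+1 = 6 carry 1
  7+C+1 = 4 carry 1
  4+E+1 = 3 carry 1
  3+A+1 = E
  D+C = 9 carry 1
  3+D+1 = 1 carry 1
  F+5+1 = 5 carry 1
  4+D+1 = 2 carry 1
  final carry 1

0x12519E3460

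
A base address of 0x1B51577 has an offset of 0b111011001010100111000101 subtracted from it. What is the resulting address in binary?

0x1B51577 = 0b1101101010001010101110111 in binary.
Subtract column by column in base 2:
  1-1 → 0
  1-0 → 1
  1-1 → 0
  0-0 → 0
  1-0 → 1
  1-0 → 1
  1-1 → 0
  0-1 → 1 (borrow)
  1-1-1 → 1 (borrow)
  0-0-1 → 1 (borrow)
  1-0-1 → 0
  0-1 → 1 (borrow)
  1-0-1 → 0
  0-1 → 1 (borrow)
  0-0-1 → 1 (borrow)
  0-1-1 → 0 (borrow)
  1-0-1 → 0
  0-0 → 0
  1-1 → 0
  0-1 → 1 (borrow)
  1-0-1 → 0
  1-1 → 0
  0-1 → 1 (borrow)
  1-1-1 → 1 (borrow)
  1-0-1 → 0

0b110010000110101110110010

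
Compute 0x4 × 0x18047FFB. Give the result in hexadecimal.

Multiply each base-16 digit by 4, carrying:
  B×4 = 44 → write C carry 2
  F×4+2 = 62 → write E carry 3
  F×4+3 = 63 → write F carry 3
  7×4+3 = 31 → write F carry 1
  4×4+1 = 17 → write 1 carry 1
  0×4+1 = 1 → write 1
  8×4 = 32 → write 0 carry 2
  1×4+2 = 6 → write 6

0x6011FFEC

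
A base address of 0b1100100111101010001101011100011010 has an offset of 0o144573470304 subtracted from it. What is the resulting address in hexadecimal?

0x1BA6656

0b1100100111101010001101011100011010 = 0x327A8D71A in hexadecimal.
0o144573470304 = 0x325EE70C4 in hexadecimal.
Subtract column by column in base 16:
  A-4 → 6
  1-C → 5 (borrow)
  7-0-1 → 6
  D-7 → 6
  8-E → A (borrow)
  A-E-1 → B (borrow)
  7-5-1 → 1
  2-2 → 0
  3-3 → 0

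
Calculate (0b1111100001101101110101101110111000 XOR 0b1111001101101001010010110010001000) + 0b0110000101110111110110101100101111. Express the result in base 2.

First 0b1111100001101101110101101110111000 XOR 0b1111001101101001010010110010001000 = 0b0000101100000100100111011100110000.
Add column by column in base 2, right to left:
  0+1 = 1
  0+1 = 1
  0+1 = 1
  0+1 = 1
  1+0 = 1
  1+1 = 0 carry 1
  0+0+1 = 1
  0+0 = 0
  1+1 = 0 carry 1
  1+1+1 = 1 carry 1
  1+0+1 = 0 carry 1
  0+1+1 = 0 carry 1
  1+0+1 = 0 carry 1
  1+1+1 = 1 carry 1
  1+1+1 = 1 carry 1
  0+0+1 = 1
  0+1 = 1
  1+1 = 0 carry 1
  0+1+1 = 0 carry 1
  0+1+1 = 0 carry 1
  1+1+1 = 1 carry 1
  0+0+1 = 1
  0+1 = 1
  0+1 = 1
  0+1 = 1
  0+0 = 0
  1+1 = 0 carry 1
  1+0+1 = 0 carry 1
  0+0+1 = 1
  1+0 = 1
  0+0 = 0
  0+1 = 1
  0+1 = 1

0b110110001111100011110001001011111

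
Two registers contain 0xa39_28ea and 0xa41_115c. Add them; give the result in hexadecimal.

Add column by column in base 16, right to left:
  a+c = 6 carry 1
  e+5+1 = 4 carry 1
  8+1+1 = a
  2+1 = 3
  9+1 = a
  3+4 = 7
  a+a = 4 carry 1
  final carry 1

0x147a3a46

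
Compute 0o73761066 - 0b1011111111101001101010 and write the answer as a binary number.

0o73761066 = 0b111011111110001000110110 in binary.
Subtract column by column in base 2:
  0-0 → 0
  1-1 → 0
  1-0 → 1
  0-1 → 1 (borrow)
  1-0-1 → 0
  1-1 → 0
  0-1 → 1 (borrow)
  0-0-1 → 1 (borrow)
  0-0-1 → 1 (borrow)
  1-1-1 → 1 (borrow)
  0-0-1 → 1 (borrow)
  0-1-1 → 0 (borrow)
  0-1-1 → 0 (borrow)
  1-1-1 → 1 (borrow)
  1-1-1 → 1 (borrow)
  1-1-1 → 1 (borrow)
  1-1-1 → 1 (borrow)
  1-1-1 → 1 (borrow)
  1-1-1 → 1 (borrow)
  1-1-1 → 1 (borrow)
  0-0-1 → 1 (borrow)
  1-1-1 → 1 (borrow)
  1-0-1 → 0
  1-0 → 1

0b101111111110011111001100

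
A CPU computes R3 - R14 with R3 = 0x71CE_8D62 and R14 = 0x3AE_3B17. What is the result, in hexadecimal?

0x6E20524B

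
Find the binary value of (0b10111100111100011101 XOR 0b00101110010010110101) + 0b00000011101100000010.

First 0b10111100111100011101 XOR 0b00101110010010110101 = 0b10010010101110101000.
Add column by column in base 2, right to left:
  0+0 = 0
  0+1 = 1
  0+0 = 0
  1+0 = 1
  0+0 = 0
  1+0 = 1
  0+0 = 0
  1+0 = 1
  1+1 = 0 carry 1
  1+1+1 = 1 carry 1
  0+0+1 = 1
  1+1 = 0 carry 1
  0+1+1 = 0 carry 1
  1+1+1 = 1 carry 1
  0+0+1 = 1
  0+0 = 0
  1+0 = 1
  0+0 = 0
  0+0 = 0
  1+0 = 1

0b10010110011010101010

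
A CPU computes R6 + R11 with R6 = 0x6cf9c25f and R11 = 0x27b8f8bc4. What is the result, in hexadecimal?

0x2e8894e23

Add column by column in base 16, right to left:
  f+4 = 3 carry 1
  5+c+1 = 2 carry 1
  2+b+1 = e
  c+8 = 4 carry 1
  9+f+1 = 9 carry 1
  f+8+1 = 8 carry 1
  c+b+1 = 8 carry 1
  6+7+1 = e
  0+2 = 2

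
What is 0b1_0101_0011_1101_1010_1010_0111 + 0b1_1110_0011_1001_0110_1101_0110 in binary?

Add column by column in base 2, right to left:
  1+0 = 1
  1+1 = 0 carry 1
  1+1+1 = 1 carry 1
  0+0+1 = 1
  0+1 = 1
  1+0 = 1
  0+1 = 1
  1+1 = 0 carry 1
  0+0+1 = 1
  1+1 = 0 carry 1
  0+1+1 = 0 carry 1
  1+0+1 = 0 carry 1
  1+1+1 = 1 carry 1
  0+0+1 = 1
  1+0 = 1
  1+1 = 0 carry 1
  1+1+1 = 1 carry 1
  1+1+1 = 1 carry 1
  0+0+1 = 1
  0+0 = 0
  1+0 = 1
  0+1 = 1
  1+1 = 0 carry 1
  0+1+1 = 0 carry 1
  1+1+1 = 1 carry 1
  final carry 1

0b11001101110111000101111101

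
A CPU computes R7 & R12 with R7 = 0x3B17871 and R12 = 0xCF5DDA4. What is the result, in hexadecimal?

0x0B15820

AND each hex digit independently (no carries):
  3&C=0, B&F=B, 1&5=1, 7&D=5, 8&D=8, 7&A=2, 1&4=0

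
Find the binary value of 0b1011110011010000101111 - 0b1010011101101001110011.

Subtract column by column in base 2:
  1-1 → 0
  1-1 → 0
  1-0 → 1
  1-0 → 1
  0-1 → 1 (borrow)
  1-1-1 → 1 (borrow)
  0-1-1 → 0 (borrow)
  0-0-1 → 1 (borrow)
  0-0-1 → 1 (borrow)
  0-1-1 → 0 (borrow)
  1-0-1 → 0
  0-1 → 1 (borrow)
  1-1-1 → 1 (borrow)
  1-0-1 → 0
  0-1 → 1 (borrow)
  0-1-1 → 0 (borrow)
  1-1-1 → 1 (borrow)
  1-0-1 → 0
  1-0 → 1
  1-1 → 0
  0-0 → 0
  1-1 → 0

0b1010101100110111100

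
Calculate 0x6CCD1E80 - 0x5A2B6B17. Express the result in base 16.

0x12A1B369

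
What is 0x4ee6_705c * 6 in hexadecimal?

Multiply each base-16 digit by 6, carrying:
  c×6 = 72 → write 8 carry 4
  5×6+4 = 34 → write 2 carry 2
  0×6+2 = 2 → write 2
  7×6 = 42 → write a carry 2
  6×6+2 = 38 → write 6 carry 2
  e×6+2 = 86 → write 6 carry 5
  e×6+5 = 89 → write 9 carry 5
  4×6+5 = 29 → write d carry 1
  remaining carry: 1

0x1d966a228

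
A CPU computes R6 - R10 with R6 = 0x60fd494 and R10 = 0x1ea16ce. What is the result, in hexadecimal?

Subtract column by column in base 16:
  4-e → 6 (borrow)
  9-c-1 → c (borrow)
  4-6-1 → d (borrow)
  d-1-1 → b
  f-a → 5
  0-e → 2 (borrow)
  6-1-1 → 4

0x425bdc6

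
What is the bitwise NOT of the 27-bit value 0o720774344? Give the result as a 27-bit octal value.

Each oct digit d becomes 7−d:
  7→0, 2→5, 0→7, 7→0, 7→0, 4→3, 3→4, 4→3, 4→3

0o057003433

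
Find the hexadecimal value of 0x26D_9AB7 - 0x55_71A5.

Subtract column by column in base 16:
  7-5 → 2
  B-A → 1
  A-1 → 9
  9-7 → 2
  D-5 → 8
  6-5 → 1
  2-0 → 2

0x2182912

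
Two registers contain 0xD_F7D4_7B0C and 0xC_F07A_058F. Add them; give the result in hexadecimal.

0x1AE84E809B

Add column by column in base 16, right to left:
  C+F = B carry 1
  0+8+1 = 9
  B+5 = 0 carry 1
  7+0+1 = 8
  4+A = E
  D+7 = 4 carry 1
  7+0+1 = 8
  F+F = E carry 1
  D+C+1 = A carry 1
  final carry 1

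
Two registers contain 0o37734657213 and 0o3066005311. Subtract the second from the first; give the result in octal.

0o34646651702

Subtract column by column in base 8:
  3-1 → 2
  1-1 → 0
  2-3 → 7 (borrow)
  7-5-1 → 1
  5-0 → 5
  6-0 → 6
  4-6 → 6 (borrow)
  3-6-1 → 4 (borrow)
  7-0-1 → 6
  7-3 → 4
  3-0 → 3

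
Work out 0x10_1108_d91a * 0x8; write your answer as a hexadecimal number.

0x808846c8d0

Multiply each base-16 digit by 8, carrying:
  a×8 = 80 → write 0 carry 5
  1×8+5 = 13 → write d
  9×8 = 72 → write 8 carry 4
  d×8+4 = 108 → write c carry 6
  8×8+6 = 70 → write 6 carry 4
  0×8+4 = 4 → write 4
  1×8 = 8 → write 8
  1×8 = 8 → write 8
  0×8 = 0 → write 0
  1×8 = 8 → write 8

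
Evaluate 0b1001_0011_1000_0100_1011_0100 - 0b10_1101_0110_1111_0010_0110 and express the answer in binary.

0b11001100001010110001110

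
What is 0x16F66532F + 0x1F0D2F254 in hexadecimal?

0x360394583

Add column by column in base 16, right to left:
  F+4 = 3 carry 1
  2+5+1 = 8
  3+2 = 5
  5+F = 4 carry 1
  6+2+1 = 9
  6+D = 3 carry 1
  F+0+1 = 0 carry 1
  6+F+1 = 6 carry 1
  1+1+1 = 3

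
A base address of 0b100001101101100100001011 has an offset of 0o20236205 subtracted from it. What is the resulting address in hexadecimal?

0b100001101101100100001011 = 0x86D90B in hexadecimal.
0o20236205 = 0x413C85 in hexadecimal.
Subtract column by column in base 16:
  B-5 → 6
  0-8 → 8 (borrow)
  9-C-1 → C (borrow)
  D-3-1 → 9
  6-1 → 5
  8-4 → 4

0x459C86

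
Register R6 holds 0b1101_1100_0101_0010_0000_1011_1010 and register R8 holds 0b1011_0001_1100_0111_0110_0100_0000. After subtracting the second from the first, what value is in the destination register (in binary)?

Subtract column by column in base 2:
  0-0 → 0
  1-0 → 1
  0-0 → 0
  1-0 → 1
  1-0 → 1
  1-0 → 1
  0-1 → 1 (borrow)
  1-0-1 → 0
  0-0 → 0
  0-1 → 1 (borrow)
  0-1-1 → 0 (borrow)
  0-0-1 → 1 (borrow)
  0-1-1 → 0 (borrow)
  1-1-1 → 1 (borrow)
  0-1-1 → 0 (borrow)
  0-0-1 → 1 (borrow)
  1-0-1 → 0
  0-0 → 0
  1-1 → 0
  0-1 → 1 (borrow)
  0-1-1 → 0 (borrow)
  0-0-1 → 1 (borrow)
  1-0-1 → 0
  1-0 → 1
  1-1 → 0
  0-1 → 1 (borrow)
  1-0-1 → 0
  1-1 → 0

0b10101010001010101001111010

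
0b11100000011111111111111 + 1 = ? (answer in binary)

0b11100000100000000000000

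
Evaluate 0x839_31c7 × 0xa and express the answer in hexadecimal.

0x523bf1c6

Multiply each base-16 digit by 10, carrying:
  7×10 = 70 → write 6 carry 4
  c×10+4 = 124 → write c carry 7
  1×10+7 = 17 → write 1 carry 1
  3×10+1 = 31 → write f carry 1
  9×10+1 = 91 → write b carry 5
  3×10+5 = 35 → write 3 carry 2
  8×10+2 = 82 → write 2 carry 5
  remaining carry: 5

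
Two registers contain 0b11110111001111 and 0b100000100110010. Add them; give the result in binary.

0b111111100000001

Add column by column in base 2, right to left:
  1+0 = 1
  1+1 = 0 carry 1
  1+0+1 = 0 carry 1
  1+0+1 = 0 carry 1
  0+1+1 = 0 carry 1
  0+1+1 = 0 carry 1
  1+0+1 = 0 carry 1
  1+0+1 = 0 carry 1
  1+1+1 = 1 carry 1
  0+0+1 = 1
  1+0 = 1
  1+0 = 1
  1+0 = 1
  1+0 = 1
  0+1 = 1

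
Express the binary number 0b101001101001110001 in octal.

0o515161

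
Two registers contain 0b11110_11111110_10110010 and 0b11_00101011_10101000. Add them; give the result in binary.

0b1000100010101001011010

Add column by column in base 2, right to left:
  0+0 = 0
  1+0 = 1
  0+0 = 0
  0+1 = 1
  1+0 = 1
  1+1 = 0 carry 1
  0+0+1 = 1
  1+1 = 0 carry 1
  0+1+1 = 0 carry 1
  1+1+1 = 1 carry 1
  1+0+1 = 0 carry 1
  1+1+1 = 1 carry 1
  1+0+1 = 0 carry 1
  1+1+1 = 1 carry 1
  1+0+1 = 0 carry 1
  1+0+1 = 0 carry 1
  0+1+1 = 0 carry 1
  1+1+1 = 1 carry 1
  1+0+1 = 0 carry 1
  1+0+1 = 0 carry 1
  1+0+1 = 0 carry 1
  final carry 1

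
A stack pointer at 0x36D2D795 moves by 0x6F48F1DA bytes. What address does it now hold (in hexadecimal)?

0xA61BC96F

Add column by column in base 16, right to left:
  5+A = F
  9+D = 6 carry 1
  7+1+1 = 9
  D+F = C carry 1
  2+8+1 = B
  D+4 = 1 carry 1
  6+F+1 = 6 carry 1
  3+6+1 = A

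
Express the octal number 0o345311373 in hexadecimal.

Each octal digit is 3 bits: 3=011 4=100 5=101 3=011 1=001 1=001 3=011 7=111 3=011.
Group the bits into nibbles: 0011 1001 0101 1001 0010 1111 1011 → 39592FB.

0x39592FB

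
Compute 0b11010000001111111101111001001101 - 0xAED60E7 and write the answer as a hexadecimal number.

0xC5527D66

0b11010000001111111101111001001101 = 0xD03FDE4D in hexadecimal.
Subtract column by column in base 16:
  D-7 → 6
  4-E → 6 (borrow)
  E-0-1 → D
  D-6 → 7
  F-D → 2
  3-E → 5 (borrow)
  0-A-1 → 5 (borrow)
  D-0-1 → C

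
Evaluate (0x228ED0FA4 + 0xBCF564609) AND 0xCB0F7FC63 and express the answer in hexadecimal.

0xCB0435421

Add column by column in base 16, right to left:
  4+9 = D
  A+0 = A
  F+6 = 5 carry 1
  0+4+1 = 5
  D+6 = 3 carry 1
  E+5+1 = 4 carry 1
  8+F+1 = 8 carry 1
  2+C+1 = F
  2+B = D
Sum = 0xDF84355AD; now AND with 0xCB0F7FC63:
  D&C=C, F&B=B, 8&0=0, 4&F=4, 3&7=3, 5&F=5, 5&C=4, A&6=2, D&3=1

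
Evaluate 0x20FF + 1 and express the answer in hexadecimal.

0x2100

The trailing 2 digits are F (max in base 16), so adding 1 cascades: they roll to 0 and the next digit up increments.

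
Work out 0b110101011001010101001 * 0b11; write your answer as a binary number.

0b10100000001011111111011

Multiply each base-2 digit by 3, carrying:
  1×3 = 3 → write 1 carry 1
  0×3+1 = 1 → write 1
  0×3 = 0 → write 0
  1×3 = 3 → write 1 carry 1
  0×3+1 = 1 → write 1
  1×3 = 3 → write 1 carry 1
  0×3+1 = 1 → write 1
  1×3 = 3 → write 1 carry 1
  0×3+1 = 1 → write 1
  1×3 = 3 → write 1 carry 1
  0×3+1 = 1 → write 1
  0×3 = 0 → write 0
  1×3 = 3 → write 1 carry 1
  1×3+1 = 4 → write 0 carry 2
  0×3+2 = 2 → write 0 carry 1
  1×3+1 = 4 → write 0 carry 2
  0×3+2 = 2 → write 0 carry 1
  1×3+1 = 4 → write 0 carry 2
  0×3+2 = 2 → write 0 carry 1
  1×3+1 = 4 → write 0 carry 2
  1×3+2 = 5 → write 1 carry 2
  remaining carry: 10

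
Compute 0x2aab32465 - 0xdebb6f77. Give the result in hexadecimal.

0x1cbf7b4ee

Subtract column by column in base 16:
  5-7 → e (borrow)
  6-7-1 → e (borrow)
  4-f-1 → 4 (borrow)
  2-6-1 → b (borrow)
  3-b-1 → 7 (borrow)
  b-b-1 → f (borrow)
  a-e-1 → b (borrow)
  a-d-1 → c (borrow)
  2-0-1 → 1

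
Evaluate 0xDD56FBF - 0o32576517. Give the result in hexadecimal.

0xD6A7270

0o32576517 = 0x6AFD4F in hexadecimal.
Subtract column by column in base 16:
  F-F → 0
  B-4 → 7
  F-D → 2
  6-F → 7 (borrow)
  5-A-1 → A (borrow)
  D-6-1 → 6
  D-0 → D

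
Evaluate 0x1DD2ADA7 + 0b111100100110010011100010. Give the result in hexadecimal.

0x1EC51289

0b111100100110010011100010 = 0xF264E2 in hexadecimal.
Add column by column in base 16, right to left:
  7+2 = 9
  A+E = 8 carry 1
  D+4+1 = 2 carry 1
  A+6+1 = 1 carry 1
  2+2+1 = 5
  D+F = C carry 1
  D+0+1 = E
  1+0 = 1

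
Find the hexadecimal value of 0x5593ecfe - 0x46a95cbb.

Subtract column by column in base 16:
  e-b → 3
  f-b → 4
  c-c → 0
  e-5 → 9
  3-9 → a (borrow)
  9-a-1 → e (borrow)
  5-6-1 → e (borrow)
  5-4-1 → 0

0xeea9043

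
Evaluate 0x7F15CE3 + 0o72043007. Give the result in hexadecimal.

0o72043007 = 0xE84607 in hexadecimal.
Add column by column in base 16, right to left:
  3+7 = A
  E+0 = E
  C+6 = 2 carry 1
  5+4+1 = A
  1+8 = 9
  F+E = D carry 1
  7+0+1 = 8

0x8D9A2EA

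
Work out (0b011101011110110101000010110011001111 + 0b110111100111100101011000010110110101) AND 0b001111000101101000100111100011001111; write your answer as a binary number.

Add column by column in base 2, right to left:
  1+1 = 0 carry 1
  1+0+1 = 0 carry 1
  1+1+1 = 1 carry 1
  1+0+1 = 0 carry 1
  0+1+1 = 0 carry 1
  0+1+1 = 0 carry 1
  1+0+1 = 0 carry 1
  1+1+1 = 1 carry 1
  0+1+1 = 0 carry 1
  0+0+1 = 1
  1+1 = 0 carry 1
  1+0+1 = 0 carry 1
  0+0+1 = 1
  1+0 = 1
  0+0 = 0
  0+1 = 1
  0+1 = 1
  0+0 = 0
  1+1 = 0 carry 1
  0+0+1 = 1
  1+1 = 0 carry 1
  0+0+1 = 1
  1+0 = 1
  1+1 = 0 carry 1
  0+1+1 = 0 carry 1
  1+1+1 = 1 carry 1
  1+1+1 = 1 carry 1
  1+0+1 = 0 carry 1
  1+0+1 = 0 carry 1
  0+1+1 = 0 carry 1
  1+1+1 = 1 carry 1
  0+1+1 = 0 carry 1
  1+1+1 = 1 carry 1
  1+0+1 = 0 carry 1
  1+1+1 = 1 carry 1
  0+1+1 = 0 carry 1
  final carry 1
Sum = 0b1010101000110011010011011001010000100; now AND with 0b001111000101101000100111100011001111:
  1010101000110011010011011001010000100
& 0001111000101101000100111100011001111
= 0000101000100001000000011000010000100

0b101000100001000000011000010000100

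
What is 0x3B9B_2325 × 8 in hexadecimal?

0x1DCD91928

Multiply each base-16 digit by 8, carrying:
  5×8 = 40 → write 8 carry 2
  2×8+2 = 18 → write 2 carry 1
  3×8+1 = 25 → write 9 carry 1
  2×8+1 = 17 → write 1 carry 1
  B×8+1 = 89 → write 9 carry 5
  9×8+5 = 77 → write D carry 4
  B×8+4 = 92 → write C carry 5
  3×8+5 = 29 → write D carry 1
  remaining carry: 1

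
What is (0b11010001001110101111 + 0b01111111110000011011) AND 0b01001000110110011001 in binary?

0b1000000110110001000

Add column by column in base 2, right to left:
  1+1 = 0 carry 1
  1+1+1 = 1 carry 1
  1+0+1 = 0 carry 1
  1+1+1 = 1 carry 1
  0+1+1 = 0 carry 1
  1+0+1 = 0 carry 1
  0+0+1 = 1
  1+0 = 1
  1+0 = 1
  1+0 = 1
  0+1 = 1
  0+1 = 1
  1+1 = 0 carry 1
  0+1+1 = 0 carry 1
  0+1+1 = 0 carry 1
  0+1+1 = 0 carry 1
  1+1+1 = 1 carry 1
  0+1+1 = 0 carry 1
  1+1+1 = 1 carry 1
  1+0+1 = 0 carry 1
  final carry 1
Sum = 0b101010000111111001010; now AND with 0b01001000110110011001:
  101010000111111001010
& 001001000110110011001
= 001000000110110001000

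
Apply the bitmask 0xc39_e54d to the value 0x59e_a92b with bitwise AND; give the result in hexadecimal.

0x418a109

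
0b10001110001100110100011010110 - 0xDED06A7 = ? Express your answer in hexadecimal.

0b10001110001100110100011010110 = 0x11C668D6 in hexadecimal.
Subtract column by column in base 16:
  6-7 → F (borrow)
  D-A-1 → 2
  8-6 → 2
  6-0 → 6
  6-D → 9 (borrow)
  C-E-1 → D (borrow)
  1-D-1 → 3 (borrow)
  1-0-1 → 0

0x3D9622F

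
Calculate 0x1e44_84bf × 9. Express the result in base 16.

Multiply each base-16 digit by 9, carrying:
  f×9 = 135 → write 7 carry 8
  b×9+8 = 107 → write b carry 6
  4×9+6 = 42 → write a carry 2
  8×9+2 = 74 → write a carry 4
  4×9+4 = 40 → write 8 carry 2
  4×9+2 = 38 → write 6 carry 2
  e×9+2 = 128 → write 0 carry 8
  1×9+8 = 17 → write 1 carry 1
  remaining carry: 1

0x11068aab7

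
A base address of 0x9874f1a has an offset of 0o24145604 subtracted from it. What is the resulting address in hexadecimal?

0x9368396

0o24145604 = 0x50cb84 in hexadecimal.
Subtract column by column in base 16:
  a-4 → 6
  1-8 → 9 (borrow)
  f-b-1 → 3
  4-c → 8 (borrow)
  7-0-1 → 6
  8-5 → 3
  9-0 → 9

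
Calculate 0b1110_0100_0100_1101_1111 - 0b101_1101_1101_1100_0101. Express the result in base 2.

0b10000110011100011010

Subtract column by column in base 2:
  1-1 → 0
  1-0 → 1
  1-1 → 0
  1-0 → 1
  1-0 → 1
  0-0 → 0
  1-1 → 0
  1-1 → 0
  0-1 → 1 (borrow)
  0-0-1 → 1 (borrow)
  1-1-1 → 1 (borrow)
  0-1-1 → 0 (borrow)
  0-1-1 → 0 (borrow)
  0-0-1 → 1 (borrow)
  1-1-1 → 1 (borrow)
  0-1-1 → 0 (borrow)
  0-1-1 → 0 (borrow)
  1-0-1 → 0
  1-1 → 0
  1-0 → 1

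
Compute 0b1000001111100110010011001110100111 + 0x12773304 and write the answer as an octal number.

0o104204063253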